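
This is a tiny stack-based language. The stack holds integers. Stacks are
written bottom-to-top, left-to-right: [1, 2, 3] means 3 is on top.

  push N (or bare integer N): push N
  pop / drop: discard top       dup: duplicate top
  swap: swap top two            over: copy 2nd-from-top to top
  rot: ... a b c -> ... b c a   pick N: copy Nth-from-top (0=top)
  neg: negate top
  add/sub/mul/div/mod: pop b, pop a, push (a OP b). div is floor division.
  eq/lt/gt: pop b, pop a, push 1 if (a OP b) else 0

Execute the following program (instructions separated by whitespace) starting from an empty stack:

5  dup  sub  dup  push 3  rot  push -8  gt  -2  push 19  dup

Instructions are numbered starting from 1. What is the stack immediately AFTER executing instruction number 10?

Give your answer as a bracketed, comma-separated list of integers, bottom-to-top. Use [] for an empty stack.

Step 1 ('5'): [5]
Step 2 ('dup'): [5, 5]
Step 3 ('sub'): [0]
Step 4 ('dup'): [0, 0]
Step 5 ('push 3'): [0, 0, 3]
Step 6 ('rot'): [0, 3, 0]
Step 7 ('push -8'): [0, 3, 0, -8]
Step 8 ('gt'): [0, 3, 1]
Step 9 ('-2'): [0, 3, 1, -2]
Step 10 ('push 19'): [0, 3, 1, -2, 19]

Answer: [0, 3, 1, -2, 19]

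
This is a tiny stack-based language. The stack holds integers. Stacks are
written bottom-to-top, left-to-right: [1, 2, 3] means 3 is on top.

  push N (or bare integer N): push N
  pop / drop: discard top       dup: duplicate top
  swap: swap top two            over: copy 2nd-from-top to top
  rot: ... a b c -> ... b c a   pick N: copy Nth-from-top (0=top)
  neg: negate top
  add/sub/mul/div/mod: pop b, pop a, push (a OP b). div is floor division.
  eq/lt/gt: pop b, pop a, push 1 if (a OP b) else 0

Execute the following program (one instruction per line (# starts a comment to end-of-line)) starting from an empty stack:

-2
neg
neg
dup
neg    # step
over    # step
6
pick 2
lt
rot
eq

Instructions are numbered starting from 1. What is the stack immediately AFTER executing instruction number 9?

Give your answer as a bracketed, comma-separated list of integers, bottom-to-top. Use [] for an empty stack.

Answer: [-2, 2, -2, 0]

Derivation:
Step 1 ('-2'): [-2]
Step 2 ('neg'): [2]
Step 3 ('neg'): [-2]
Step 4 ('dup'): [-2, -2]
Step 5 ('neg'): [-2, 2]
Step 6 ('over'): [-2, 2, -2]
Step 7 ('6'): [-2, 2, -2, 6]
Step 8 ('pick 2'): [-2, 2, -2, 6, 2]
Step 9 ('lt'): [-2, 2, -2, 0]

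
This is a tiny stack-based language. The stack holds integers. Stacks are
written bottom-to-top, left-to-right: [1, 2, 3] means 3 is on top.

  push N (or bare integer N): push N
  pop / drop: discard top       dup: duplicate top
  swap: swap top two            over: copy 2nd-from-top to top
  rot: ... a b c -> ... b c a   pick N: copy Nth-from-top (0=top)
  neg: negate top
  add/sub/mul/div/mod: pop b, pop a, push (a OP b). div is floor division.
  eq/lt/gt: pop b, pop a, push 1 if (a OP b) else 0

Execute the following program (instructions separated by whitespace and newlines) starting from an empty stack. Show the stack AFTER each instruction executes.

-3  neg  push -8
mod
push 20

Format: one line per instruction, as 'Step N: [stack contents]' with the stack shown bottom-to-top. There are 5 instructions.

Step 1: [-3]
Step 2: [3]
Step 3: [3, -8]
Step 4: [-5]
Step 5: [-5, 20]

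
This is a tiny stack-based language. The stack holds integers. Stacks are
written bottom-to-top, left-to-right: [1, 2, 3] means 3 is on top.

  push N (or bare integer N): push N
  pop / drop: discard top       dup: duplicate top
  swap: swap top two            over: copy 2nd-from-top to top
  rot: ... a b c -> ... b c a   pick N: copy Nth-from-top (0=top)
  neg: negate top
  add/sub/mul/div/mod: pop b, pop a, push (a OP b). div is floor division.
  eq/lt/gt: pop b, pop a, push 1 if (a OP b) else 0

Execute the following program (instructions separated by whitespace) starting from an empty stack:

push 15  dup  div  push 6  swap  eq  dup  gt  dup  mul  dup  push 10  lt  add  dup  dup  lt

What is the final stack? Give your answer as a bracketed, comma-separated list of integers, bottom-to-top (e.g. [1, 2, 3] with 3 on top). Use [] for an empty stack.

After 'push 15': [15]
After 'dup': [15, 15]
After 'div': [1]
After 'push 6': [1, 6]
After 'swap': [6, 1]
After 'eq': [0]
After 'dup': [0, 0]
After 'gt': [0]
After 'dup': [0, 0]
After 'mul': [0]
After 'dup': [0, 0]
After 'push 10': [0, 0, 10]
After 'lt': [0, 1]
After 'add': [1]
After 'dup': [1, 1]
After 'dup': [1, 1, 1]
After 'lt': [1, 0]

Answer: [1, 0]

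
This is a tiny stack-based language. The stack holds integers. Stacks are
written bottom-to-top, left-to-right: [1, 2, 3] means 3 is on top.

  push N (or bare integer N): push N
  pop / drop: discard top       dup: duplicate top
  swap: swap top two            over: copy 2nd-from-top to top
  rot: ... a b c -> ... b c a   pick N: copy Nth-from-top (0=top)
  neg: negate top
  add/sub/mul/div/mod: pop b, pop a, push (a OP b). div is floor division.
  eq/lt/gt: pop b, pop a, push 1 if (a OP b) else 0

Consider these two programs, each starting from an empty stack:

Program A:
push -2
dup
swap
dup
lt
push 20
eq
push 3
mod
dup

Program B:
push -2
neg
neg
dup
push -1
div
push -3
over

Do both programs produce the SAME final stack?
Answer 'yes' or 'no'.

Program A trace:
  After 'push -2': [-2]
  After 'dup': [-2, -2]
  After 'swap': [-2, -2]
  After 'dup': [-2, -2, -2]
  After 'lt': [-2, 0]
  After 'push 20': [-2, 0, 20]
  After 'eq': [-2, 0]
  After 'push 3': [-2, 0, 3]
  After 'mod': [-2, 0]
  After 'dup': [-2, 0, 0]
Program A final stack: [-2, 0, 0]

Program B trace:
  After 'push -2': [-2]
  After 'neg': [2]
  After 'neg': [-2]
  After 'dup': [-2, -2]
  After 'push -1': [-2, -2, -1]
  After 'div': [-2, 2]
  After 'push -3': [-2, 2, -3]
  After 'over': [-2, 2, -3, 2]
Program B final stack: [-2, 2, -3, 2]
Same: no

Answer: no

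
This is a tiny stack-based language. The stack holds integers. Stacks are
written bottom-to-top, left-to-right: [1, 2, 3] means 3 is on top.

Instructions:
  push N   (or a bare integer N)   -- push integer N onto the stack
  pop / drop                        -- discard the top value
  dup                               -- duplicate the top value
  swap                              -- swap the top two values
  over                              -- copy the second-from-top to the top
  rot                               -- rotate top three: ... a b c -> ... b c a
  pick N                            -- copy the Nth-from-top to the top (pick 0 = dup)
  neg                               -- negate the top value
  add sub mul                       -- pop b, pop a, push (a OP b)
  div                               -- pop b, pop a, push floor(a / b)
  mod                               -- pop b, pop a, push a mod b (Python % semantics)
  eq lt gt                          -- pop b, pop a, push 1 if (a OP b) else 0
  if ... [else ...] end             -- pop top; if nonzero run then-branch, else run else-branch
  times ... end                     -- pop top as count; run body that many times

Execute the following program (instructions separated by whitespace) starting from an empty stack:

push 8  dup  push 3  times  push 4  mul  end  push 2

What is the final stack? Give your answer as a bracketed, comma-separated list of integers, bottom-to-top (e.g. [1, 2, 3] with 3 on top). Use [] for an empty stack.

After 'push 8': [8]
After 'dup': [8, 8]
After 'push 3': [8, 8, 3]
After 'times': [8, 8]
After 'push 4': [8, 8, 4]
After 'mul': [8, 32]
After 'push 4': [8, 32, 4]
After 'mul': [8, 128]
After 'push 4': [8, 128, 4]
After 'mul': [8, 512]
After 'push 2': [8, 512, 2]

Answer: [8, 512, 2]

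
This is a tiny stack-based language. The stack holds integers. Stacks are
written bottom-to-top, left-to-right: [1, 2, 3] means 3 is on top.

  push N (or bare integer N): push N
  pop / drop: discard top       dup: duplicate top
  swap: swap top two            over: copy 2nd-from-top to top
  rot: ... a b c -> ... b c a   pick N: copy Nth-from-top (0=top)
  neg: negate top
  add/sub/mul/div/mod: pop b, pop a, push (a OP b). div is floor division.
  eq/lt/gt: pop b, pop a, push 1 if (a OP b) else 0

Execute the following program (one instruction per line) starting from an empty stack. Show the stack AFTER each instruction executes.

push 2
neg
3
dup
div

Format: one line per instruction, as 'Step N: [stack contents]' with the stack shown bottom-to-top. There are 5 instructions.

Step 1: [2]
Step 2: [-2]
Step 3: [-2, 3]
Step 4: [-2, 3, 3]
Step 5: [-2, 1]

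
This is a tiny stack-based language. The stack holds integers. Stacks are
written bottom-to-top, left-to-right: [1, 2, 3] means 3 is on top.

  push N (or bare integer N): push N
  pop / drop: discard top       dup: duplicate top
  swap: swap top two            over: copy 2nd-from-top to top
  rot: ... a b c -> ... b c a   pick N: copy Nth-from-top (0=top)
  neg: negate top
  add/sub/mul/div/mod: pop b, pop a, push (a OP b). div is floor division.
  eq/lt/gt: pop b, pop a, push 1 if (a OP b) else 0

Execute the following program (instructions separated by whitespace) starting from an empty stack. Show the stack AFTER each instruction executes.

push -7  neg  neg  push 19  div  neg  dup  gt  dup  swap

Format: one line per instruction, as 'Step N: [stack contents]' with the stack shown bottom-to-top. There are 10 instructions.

Step 1: [-7]
Step 2: [7]
Step 3: [-7]
Step 4: [-7, 19]
Step 5: [-1]
Step 6: [1]
Step 7: [1, 1]
Step 8: [0]
Step 9: [0, 0]
Step 10: [0, 0]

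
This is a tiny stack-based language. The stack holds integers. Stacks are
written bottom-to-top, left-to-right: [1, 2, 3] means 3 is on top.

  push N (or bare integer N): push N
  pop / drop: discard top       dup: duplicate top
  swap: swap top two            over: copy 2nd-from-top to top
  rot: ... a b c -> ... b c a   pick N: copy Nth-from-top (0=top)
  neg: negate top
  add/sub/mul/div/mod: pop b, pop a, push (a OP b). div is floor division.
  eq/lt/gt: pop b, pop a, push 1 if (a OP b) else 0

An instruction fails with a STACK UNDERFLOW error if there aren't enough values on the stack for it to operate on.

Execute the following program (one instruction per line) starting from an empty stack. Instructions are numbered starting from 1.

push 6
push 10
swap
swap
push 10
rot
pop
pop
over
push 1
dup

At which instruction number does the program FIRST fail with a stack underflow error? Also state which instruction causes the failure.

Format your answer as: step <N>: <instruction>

Answer: step 9: over

Derivation:
Step 1 ('push 6'): stack = [6], depth = 1
Step 2 ('push 10'): stack = [6, 10], depth = 2
Step 3 ('swap'): stack = [10, 6], depth = 2
Step 4 ('swap'): stack = [6, 10], depth = 2
Step 5 ('push 10'): stack = [6, 10, 10], depth = 3
Step 6 ('rot'): stack = [10, 10, 6], depth = 3
Step 7 ('pop'): stack = [10, 10], depth = 2
Step 8 ('pop'): stack = [10], depth = 1
Step 9 ('over'): needs 2 value(s) but depth is 1 — STACK UNDERFLOW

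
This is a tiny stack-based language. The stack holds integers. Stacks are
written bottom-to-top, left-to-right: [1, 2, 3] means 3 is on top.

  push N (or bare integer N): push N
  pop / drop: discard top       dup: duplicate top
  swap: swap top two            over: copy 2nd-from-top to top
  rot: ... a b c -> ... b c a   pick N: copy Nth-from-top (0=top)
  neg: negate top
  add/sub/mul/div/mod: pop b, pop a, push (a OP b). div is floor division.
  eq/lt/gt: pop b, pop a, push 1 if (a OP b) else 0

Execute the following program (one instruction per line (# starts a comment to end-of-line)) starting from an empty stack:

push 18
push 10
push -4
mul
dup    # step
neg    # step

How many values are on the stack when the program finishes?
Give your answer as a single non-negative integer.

Answer: 3

Derivation:
After 'push 18': stack = [18] (depth 1)
After 'push 10': stack = [18, 10] (depth 2)
After 'push -4': stack = [18, 10, -4] (depth 3)
After 'mul': stack = [18, -40] (depth 2)
After 'dup': stack = [18, -40, -40] (depth 3)
After 'neg': stack = [18, -40, 40] (depth 3)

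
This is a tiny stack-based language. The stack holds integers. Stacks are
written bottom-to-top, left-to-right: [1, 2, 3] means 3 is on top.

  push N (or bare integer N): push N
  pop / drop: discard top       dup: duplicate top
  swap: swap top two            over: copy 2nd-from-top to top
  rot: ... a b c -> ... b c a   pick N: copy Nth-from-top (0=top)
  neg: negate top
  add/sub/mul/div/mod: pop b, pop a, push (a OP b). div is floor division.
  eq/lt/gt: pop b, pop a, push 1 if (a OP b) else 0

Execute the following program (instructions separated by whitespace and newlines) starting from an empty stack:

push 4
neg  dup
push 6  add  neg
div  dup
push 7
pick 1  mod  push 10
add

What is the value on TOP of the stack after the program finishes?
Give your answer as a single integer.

Answer: 11

Derivation:
After 'push 4': [4]
After 'neg': [-4]
After 'dup': [-4, -4]
After 'push 6': [-4, -4, 6]
After 'add': [-4, 2]
After 'neg': [-4, -2]
After 'div': [2]
After 'dup': [2, 2]
After 'push 7': [2, 2, 7]
After 'pick 1': [2, 2, 7, 2]
After 'mod': [2, 2, 1]
After 'push 10': [2, 2, 1, 10]
After 'add': [2, 2, 11]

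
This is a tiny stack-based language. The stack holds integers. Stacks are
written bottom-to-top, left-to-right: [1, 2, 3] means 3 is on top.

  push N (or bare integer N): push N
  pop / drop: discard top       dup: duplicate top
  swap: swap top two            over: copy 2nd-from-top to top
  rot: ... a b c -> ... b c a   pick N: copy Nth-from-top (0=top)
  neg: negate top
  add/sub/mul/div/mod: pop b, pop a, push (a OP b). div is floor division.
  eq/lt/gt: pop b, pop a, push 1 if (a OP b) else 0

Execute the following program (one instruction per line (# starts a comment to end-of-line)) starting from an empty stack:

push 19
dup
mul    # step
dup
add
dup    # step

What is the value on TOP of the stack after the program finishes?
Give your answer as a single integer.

After 'push 19': [19]
After 'dup': [19, 19]
After 'mul': [361]
After 'dup': [361, 361]
After 'add': [722]
After 'dup': [722, 722]

Answer: 722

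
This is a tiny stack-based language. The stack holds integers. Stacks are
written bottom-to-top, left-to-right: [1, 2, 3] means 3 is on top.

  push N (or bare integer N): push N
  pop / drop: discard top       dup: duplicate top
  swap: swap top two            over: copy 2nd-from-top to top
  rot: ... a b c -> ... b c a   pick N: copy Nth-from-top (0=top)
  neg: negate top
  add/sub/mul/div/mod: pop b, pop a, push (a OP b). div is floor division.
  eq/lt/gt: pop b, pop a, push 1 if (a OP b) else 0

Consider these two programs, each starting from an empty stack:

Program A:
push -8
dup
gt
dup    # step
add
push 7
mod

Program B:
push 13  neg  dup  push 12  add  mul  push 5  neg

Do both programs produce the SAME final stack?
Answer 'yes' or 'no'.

Program A trace:
  After 'push -8': [-8]
  After 'dup': [-8, -8]
  After 'gt': [0]
  After 'dup': [0, 0]
  After 'add': [0]
  After 'push 7': [0, 7]
  After 'mod': [0]
Program A final stack: [0]

Program B trace:
  After 'push 13': [13]
  After 'neg': [-13]
  After 'dup': [-13, -13]
  After 'push 12': [-13, -13, 12]
  After 'add': [-13, -1]
  After 'mul': [13]
  After 'push 5': [13, 5]
  After 'neg': [13, -5]
Program B final stack: [13, -5]
Same: no

Answer: no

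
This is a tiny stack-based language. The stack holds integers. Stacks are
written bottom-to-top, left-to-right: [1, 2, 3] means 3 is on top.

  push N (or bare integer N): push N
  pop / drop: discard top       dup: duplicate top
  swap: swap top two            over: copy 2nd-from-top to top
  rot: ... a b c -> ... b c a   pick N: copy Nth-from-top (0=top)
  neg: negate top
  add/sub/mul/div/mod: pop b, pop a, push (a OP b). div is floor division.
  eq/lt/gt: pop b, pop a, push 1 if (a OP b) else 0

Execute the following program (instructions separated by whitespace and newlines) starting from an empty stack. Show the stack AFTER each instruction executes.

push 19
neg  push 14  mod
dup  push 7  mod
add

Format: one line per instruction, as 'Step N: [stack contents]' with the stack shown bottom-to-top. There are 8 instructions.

Step 1: [19]
Step 2: [-19]
Step 3: [-19, 14]
Step 4: [9]
Step 5: [9, 9]
Step 6: [9, 9, 7]
Step 7: [9, 2]
Step 8: [11]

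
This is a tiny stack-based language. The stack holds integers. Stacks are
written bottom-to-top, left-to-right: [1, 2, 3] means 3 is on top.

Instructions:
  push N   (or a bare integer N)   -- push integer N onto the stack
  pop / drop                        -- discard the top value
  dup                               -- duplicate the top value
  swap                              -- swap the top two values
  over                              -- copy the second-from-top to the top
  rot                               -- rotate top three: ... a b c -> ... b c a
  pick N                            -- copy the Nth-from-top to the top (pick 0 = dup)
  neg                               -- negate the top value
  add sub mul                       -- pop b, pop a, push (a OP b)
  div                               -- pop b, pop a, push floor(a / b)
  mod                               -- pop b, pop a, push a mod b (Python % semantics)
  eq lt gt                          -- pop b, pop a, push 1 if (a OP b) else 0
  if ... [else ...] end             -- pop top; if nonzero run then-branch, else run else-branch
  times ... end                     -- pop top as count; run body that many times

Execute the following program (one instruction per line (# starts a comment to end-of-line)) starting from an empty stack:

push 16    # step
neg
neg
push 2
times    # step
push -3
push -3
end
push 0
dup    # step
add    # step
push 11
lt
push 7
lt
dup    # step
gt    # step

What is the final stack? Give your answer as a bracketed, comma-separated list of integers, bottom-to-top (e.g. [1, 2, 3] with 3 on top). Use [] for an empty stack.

After 'push 16': [16]
After 'neg': [-16]
After 'neg': [16]
After 'push 2': [16, 2]
After 'times': [16]
After 'push -3': [16, -3]
After 'push -3': [16, -3, -3]
After 'push -3': [16, -3, -3, -3]
After 'push -3': [16, -3, -3, -3, -3]
After 'push 0': [16, -3, -3, -3, -3, 0]
After 'dup': [16, -3, -3, -3, -3, 0, 0]
After 'add': [16, -3, -3, -3, -3, 0]
After 'push 11': [16, -3, -3, -3, -3, 0, 11]
After 'lt': [16, -3, -3, -3, -3, 1]
After 'push 7': [16, -3, -3, -3, -3, 1, 7]
After 'lt': [16, -3, -3, -3, -3, 1]
After 'dup': [16, -3, -3, -3, -3, 1, 1]
After 'gt': [16, -3, -3, -3, -3, 0]

Answer: [16, -3, -3, -3, -3, 0]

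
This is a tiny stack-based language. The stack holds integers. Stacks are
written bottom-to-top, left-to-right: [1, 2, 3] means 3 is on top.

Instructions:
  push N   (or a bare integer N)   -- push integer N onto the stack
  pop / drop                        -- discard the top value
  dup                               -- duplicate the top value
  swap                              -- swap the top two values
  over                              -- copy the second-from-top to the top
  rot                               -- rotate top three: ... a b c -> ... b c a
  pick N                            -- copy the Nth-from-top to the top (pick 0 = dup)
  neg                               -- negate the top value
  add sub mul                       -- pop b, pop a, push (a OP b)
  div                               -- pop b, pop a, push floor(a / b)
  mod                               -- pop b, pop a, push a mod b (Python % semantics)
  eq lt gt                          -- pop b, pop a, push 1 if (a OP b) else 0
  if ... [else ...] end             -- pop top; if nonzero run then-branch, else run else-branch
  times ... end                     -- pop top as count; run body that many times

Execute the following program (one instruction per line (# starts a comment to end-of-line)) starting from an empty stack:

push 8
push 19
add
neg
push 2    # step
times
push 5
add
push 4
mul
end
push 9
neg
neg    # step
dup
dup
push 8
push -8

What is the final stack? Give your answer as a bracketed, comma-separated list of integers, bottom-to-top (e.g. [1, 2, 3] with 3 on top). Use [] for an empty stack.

After 'push 8': [8]
After 'push 19': [8, 19]
After 'add': [27]
After 'neg': [-27]
After 'push 2': [-27, 2]
After 'times': [-27]
After 'push 5': [-27, 5]
After 'add': [-22]
After 'push 4': [-22, 4]
After 'mul': [-88]
After 'push 5': [-88, 5]
After 'add': [-83]
After 'push 4': [-83, 4]
After 'mul': [-332]
After 'push 9': [-332, 9]
After 'neg': [-332, -9]
After 'neg': [-332, 9]
After 'dup': [-332, 9, 9]
After 'dup': [-332, 9, 9, 9]
After 'push 8': [-332, 9, 9, 9, 8]
After 'push -8': [-332, 9, 9, 9, 8, -8]

Answer: [-332, 9, 9, 9, 8, -8]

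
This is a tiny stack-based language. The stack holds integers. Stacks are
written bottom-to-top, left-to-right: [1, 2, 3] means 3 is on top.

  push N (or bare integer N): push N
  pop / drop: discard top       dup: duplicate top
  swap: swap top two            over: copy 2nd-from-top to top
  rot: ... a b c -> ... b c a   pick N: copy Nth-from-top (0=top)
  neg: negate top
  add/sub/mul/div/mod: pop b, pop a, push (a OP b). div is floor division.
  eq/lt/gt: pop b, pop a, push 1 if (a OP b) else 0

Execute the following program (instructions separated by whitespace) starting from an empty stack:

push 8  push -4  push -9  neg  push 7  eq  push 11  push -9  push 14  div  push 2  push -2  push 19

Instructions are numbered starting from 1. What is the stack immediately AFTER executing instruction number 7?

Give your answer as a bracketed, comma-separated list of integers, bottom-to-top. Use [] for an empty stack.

Step 1 ('push 8'): [8]
Step 2 ('push -4'): [8, -4]
Step 3 ('push -9'): [8, -4, -9]
Step 4 ('neg'): [8, -4, 9]
Step 5 ('push 7'): [8, -4, 9, 7]
Step 6 ('eq'): [8, -4, 0]
Step 7 ('push 11'): [8, -4, 0, 11]

Answer: [8, -4, 0, 11]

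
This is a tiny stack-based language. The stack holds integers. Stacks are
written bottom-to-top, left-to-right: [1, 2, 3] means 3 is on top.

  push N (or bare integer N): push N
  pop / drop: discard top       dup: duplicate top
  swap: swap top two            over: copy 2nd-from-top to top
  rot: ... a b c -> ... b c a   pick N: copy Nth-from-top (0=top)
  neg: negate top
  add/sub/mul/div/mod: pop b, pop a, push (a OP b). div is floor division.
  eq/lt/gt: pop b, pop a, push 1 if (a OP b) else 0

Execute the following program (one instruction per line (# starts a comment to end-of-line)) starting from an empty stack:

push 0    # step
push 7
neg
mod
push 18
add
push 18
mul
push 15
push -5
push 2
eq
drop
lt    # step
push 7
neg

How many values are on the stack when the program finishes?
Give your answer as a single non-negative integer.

After 'push 0': stack = [0] (depth 1)
After 'push 7': stack = [0, 7] (depth 2)
After 'neg': stack = [0, -7] (depth 2)
After 'mod': stack = [0] (depth 1)
After 'push 18': stack = [0, 18] (depth 2)
After 'add': stack = [18] (depth 1)
After 'push 18': stack = [18, 18] (depth 2)
After 'mul': stack = [324] (depth 1)
After 'push 15': stack = [324, 15] (depth 2)
After 'push -5': stack = [324, 15, -5] (depth 3)
After 'push 2': stack = [324, 15, -5, 2] (depth 4)
After 'eq': stack = [324, 15, 0] (depth 3)
After 'drop': stack = [324, 15] (depth 2)
After 'lt': stack = [0] (depth 1)
After 'push 7': stack = [0, 7] (depth 2)
After 'neg': stack = [0, -7] (depth 2)

Answer: 2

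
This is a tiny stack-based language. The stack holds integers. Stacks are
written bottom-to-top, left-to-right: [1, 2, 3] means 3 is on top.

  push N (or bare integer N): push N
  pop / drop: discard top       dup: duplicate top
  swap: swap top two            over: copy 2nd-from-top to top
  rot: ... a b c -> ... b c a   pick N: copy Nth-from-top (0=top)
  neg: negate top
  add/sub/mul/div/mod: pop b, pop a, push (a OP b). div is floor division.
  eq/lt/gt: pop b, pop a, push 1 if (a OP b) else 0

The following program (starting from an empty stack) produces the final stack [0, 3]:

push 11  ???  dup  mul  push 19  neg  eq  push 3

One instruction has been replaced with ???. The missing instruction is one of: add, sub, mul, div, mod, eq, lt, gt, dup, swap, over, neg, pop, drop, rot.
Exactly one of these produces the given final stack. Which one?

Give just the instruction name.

Answer: neg

Derivation:
Stack before ???: [11]
Stack after ???:  [-11]
The instruction that transforms [11] -> [-11] is: neg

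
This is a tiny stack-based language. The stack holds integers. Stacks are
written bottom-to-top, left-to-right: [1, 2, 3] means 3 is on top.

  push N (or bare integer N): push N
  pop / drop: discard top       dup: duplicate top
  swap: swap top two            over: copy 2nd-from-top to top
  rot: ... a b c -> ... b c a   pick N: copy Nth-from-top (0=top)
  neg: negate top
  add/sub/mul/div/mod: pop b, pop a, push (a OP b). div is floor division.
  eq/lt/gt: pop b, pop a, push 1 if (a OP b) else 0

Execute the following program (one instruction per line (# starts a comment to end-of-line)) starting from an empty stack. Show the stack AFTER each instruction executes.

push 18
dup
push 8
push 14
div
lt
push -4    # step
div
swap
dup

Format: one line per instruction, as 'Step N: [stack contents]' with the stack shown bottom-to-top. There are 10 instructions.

Step 1: [18]
Step 2: [18, 18]
Step 3: [18, 18, 8]
Step 4: [18, 18, 8, 14]
Step 5: [18, 18, 0]
Step 6: [18, 0]
Step 7: [18, 0, -4]
Step 8: [18, 0]
Step 9: [0, 18]
Step 10: [0, 18, 18]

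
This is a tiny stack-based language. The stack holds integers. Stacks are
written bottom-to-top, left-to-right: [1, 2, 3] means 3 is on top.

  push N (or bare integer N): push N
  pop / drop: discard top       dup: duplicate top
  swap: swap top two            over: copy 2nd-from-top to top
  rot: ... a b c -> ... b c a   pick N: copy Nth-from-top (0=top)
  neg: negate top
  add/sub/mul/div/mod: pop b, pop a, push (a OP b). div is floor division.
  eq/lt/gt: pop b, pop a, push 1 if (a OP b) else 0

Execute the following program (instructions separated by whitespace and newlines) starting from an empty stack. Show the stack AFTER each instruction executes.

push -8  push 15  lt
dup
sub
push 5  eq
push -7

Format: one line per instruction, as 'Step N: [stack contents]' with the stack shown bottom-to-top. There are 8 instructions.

Step 1: [-8]
Step 2: [-8, 15]
Step 3: [1]
Step 4: [1, 1]
Step 5: [0]
Step 6: [0, 5]
Step 7: [0]
Step 8: [0, -7]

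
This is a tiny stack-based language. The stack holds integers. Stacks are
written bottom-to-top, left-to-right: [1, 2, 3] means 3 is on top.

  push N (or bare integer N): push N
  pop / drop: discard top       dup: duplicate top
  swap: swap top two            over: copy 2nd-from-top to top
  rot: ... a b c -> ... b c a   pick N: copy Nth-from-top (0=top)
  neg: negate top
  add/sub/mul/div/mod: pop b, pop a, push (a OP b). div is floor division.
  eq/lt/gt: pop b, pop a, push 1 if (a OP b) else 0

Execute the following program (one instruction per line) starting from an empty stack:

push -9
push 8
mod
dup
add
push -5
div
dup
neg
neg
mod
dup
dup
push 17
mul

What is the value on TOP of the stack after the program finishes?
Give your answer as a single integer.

After 'push -9': [-9]
After 'push 8': [-9, 8]
After 'mod': [7]
After 'dup': [7, 7]
After 'add': [14]
After 'push -5': [14, -5]
After 'div': [-3]
After 'dup': [-3, -3]
After 'neg': [-3, 3]
After 'neg': [-3, -3]
After 'mod': [0]
After 'dup': [0, 0]
After 'dup': [0, 0, 0]
After 'push 17': [0, 0, 0, 17]
After 'mul': [0, 0, 0]

Answer: 0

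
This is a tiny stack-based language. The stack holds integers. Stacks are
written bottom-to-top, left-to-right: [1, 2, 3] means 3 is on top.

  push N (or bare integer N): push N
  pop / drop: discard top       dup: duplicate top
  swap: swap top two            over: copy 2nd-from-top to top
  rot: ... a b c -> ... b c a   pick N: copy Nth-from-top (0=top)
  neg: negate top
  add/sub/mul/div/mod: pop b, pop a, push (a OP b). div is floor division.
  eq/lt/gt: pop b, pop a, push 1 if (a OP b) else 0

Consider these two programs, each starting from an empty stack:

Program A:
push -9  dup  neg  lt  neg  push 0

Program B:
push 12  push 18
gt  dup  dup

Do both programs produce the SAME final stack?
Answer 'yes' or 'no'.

Answer: no

Derivation:
Program A trace:
  After 'push -9': [-9]
  After 'dup': [-9, -9]
  After 'neg': [-9, 9]
  After 'lt': [1]
  After 'neg': [-1]
  After 'push 0': [-1, 0]
Program A final stack: [-1, 0]

Program B trace:
  After 'push 12': [12]
  After 'push 18': [12, 18]
  After 'gt': [0]
  After 'dup': [0, 0]
  After 'dup': [0, 0, 0]
Program B final stack: [0, 0, 0]
Same: no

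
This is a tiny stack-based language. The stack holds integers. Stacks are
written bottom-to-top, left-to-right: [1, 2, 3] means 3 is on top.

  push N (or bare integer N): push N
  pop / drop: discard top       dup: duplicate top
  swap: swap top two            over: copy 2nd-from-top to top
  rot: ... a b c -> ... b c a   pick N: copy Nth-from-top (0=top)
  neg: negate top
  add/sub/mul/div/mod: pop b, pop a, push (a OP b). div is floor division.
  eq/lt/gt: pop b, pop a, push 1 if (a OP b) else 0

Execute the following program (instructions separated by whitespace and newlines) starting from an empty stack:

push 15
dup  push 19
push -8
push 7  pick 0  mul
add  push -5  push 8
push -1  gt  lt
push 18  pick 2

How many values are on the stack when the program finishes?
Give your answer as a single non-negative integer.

Answer: 7

Derivation:
After 'push 15': stack = [15] (depth 1)
After 'dup': stack = [15, 15] (depth 2)
After 'push 19': stack = [15, 15, 19] (depth 3)
After 'push -8': stack = [15, 15, 19, -8] (depth 4)
After 'push 7': stack = [15, 15, 19, -8, 7] (depth 5)
After 'pick 0': stack = [15, 15, 19, -8, 7, 7] (depth 6)
After 'mul': stack = [15, 15, 19, -8, 49] (depth 5)
After 'add': stack = [15, 15, 19, 41] (depth 4)
After 'push -5': stack = [15, 15, 19, 41, -5] (depth 5)
After 'push 8': stack = [15, 15, 19, 41, -5, 8] (depth 6)
After 'push -1': stack = [15, 15, 19, 41, -5, 8, -1] (depth 7)
After 'gt': stack = [15, 15, 19, 41, -5, 1] (depth 6)
After 'lt': stack = [15, 15, 19, 41, 1] (depth 5)
After 'push 18': stack = [15, 15, 19, 41, 1, 18] (depth 6)
After 'pick 2': stack = [15, 15, 19, 41, 1, 18, 41] (depth 7)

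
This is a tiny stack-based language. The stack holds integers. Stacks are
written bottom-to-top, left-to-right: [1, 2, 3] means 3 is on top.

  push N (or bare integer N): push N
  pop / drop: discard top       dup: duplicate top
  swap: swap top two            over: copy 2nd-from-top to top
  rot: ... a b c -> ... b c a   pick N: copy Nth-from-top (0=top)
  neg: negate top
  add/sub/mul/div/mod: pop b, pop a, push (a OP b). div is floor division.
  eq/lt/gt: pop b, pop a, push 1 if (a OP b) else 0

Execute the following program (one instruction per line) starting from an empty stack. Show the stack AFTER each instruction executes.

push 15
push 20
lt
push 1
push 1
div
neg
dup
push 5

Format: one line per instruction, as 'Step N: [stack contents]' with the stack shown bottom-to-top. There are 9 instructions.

Step 1: [15]
Step 2: [15, 20]
Step 3: [1]
Step 4: [1, 1]
Step 5: [1, 1, 1]
Step 6: [1, 1]
Step 7: [1, -1]
Step 8: [1, -1, -1]
Step 9: [1, -1, -1, 5]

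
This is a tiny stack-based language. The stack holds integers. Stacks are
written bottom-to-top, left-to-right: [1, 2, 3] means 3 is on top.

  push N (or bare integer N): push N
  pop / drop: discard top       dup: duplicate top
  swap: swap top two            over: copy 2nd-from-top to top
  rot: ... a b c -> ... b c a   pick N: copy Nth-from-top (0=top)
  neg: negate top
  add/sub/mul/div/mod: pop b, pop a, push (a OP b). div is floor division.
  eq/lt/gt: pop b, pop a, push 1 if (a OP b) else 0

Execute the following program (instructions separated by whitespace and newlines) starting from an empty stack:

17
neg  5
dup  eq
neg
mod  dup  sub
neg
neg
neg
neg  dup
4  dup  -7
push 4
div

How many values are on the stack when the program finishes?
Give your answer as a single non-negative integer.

After 'push 17': stack = [17] (depth 1)
After 'neg': stack = [-17] (depth 1)
After 'push 5': stack = [-17, 5] (depth 2)
After 'dup': stack = [-17, 5, 5] (depth 3)
After 'eq': stack = [-17, 1] (depth 2)
After 'neg': stack = [-17, -1] (depth 2)
After 'mod': stack = [0] (depth 1)
After 'dup': stack = [0, 0] (depth 2)
After 'sub': stack = [0] (depth 1)
After 'neg': stack = [0] (depth 1)
After 'neg': stack = [0] (depth 1)
After 'neg': stack = [0] (depth 1)
After 'neg': stack = [0] (depth 1)
After 'dup': stack = [0, 0] (depth 2)
After 'push 4': stack = [0, 0, 4] (depth 3)
After 'dup': stack = [0, 0, 4, 4] (depth 4)
After 'push -7': stack = [0, 0, 4, 4, -7] (depth 5)
After 'push 4': stack = [0, 0, 4, 4, -7, 4] (depth 6)
After 'div': stack = [0, 0, 4, 4, -2] (depth 5)

Answer: 5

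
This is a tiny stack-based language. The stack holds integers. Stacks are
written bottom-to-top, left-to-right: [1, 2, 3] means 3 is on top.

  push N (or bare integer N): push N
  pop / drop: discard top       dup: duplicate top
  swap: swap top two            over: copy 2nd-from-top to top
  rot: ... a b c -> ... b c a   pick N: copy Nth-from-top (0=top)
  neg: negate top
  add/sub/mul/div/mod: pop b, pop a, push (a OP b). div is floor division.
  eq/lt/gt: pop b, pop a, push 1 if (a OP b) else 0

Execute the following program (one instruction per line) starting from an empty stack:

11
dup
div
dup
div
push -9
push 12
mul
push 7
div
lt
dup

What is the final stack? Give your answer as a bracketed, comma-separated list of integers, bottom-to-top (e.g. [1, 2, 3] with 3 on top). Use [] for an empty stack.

After 'push 11': [11]
After 'dup': [11, 11]
After 'div': [1]
After 'dup': [1, 1]
After 'div': [1]
After 'push -9': [1, -9]
After 'push 12': [1, -9, 12]
After 'mul': [1, -108]
After 'push 7': [1, -108, 7]
After 'div': [1, -16]
After 'lt': [0]
After 'dup': [0, 0]

Answer: [0, 0]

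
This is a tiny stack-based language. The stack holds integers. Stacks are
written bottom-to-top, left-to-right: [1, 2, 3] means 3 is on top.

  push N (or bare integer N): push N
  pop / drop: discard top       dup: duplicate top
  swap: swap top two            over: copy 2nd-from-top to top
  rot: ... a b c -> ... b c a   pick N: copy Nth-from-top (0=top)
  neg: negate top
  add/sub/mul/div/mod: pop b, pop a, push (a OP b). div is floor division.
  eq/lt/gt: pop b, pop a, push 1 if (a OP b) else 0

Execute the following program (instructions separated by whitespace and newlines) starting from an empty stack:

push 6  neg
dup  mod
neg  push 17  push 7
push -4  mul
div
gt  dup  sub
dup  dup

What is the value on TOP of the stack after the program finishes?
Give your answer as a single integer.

Answer: 0

Derivation:
After 'push 6': [6]
After 'neg': [-6]
After 'dup': [-6, -6]
After 'mod': [0]
After 'neg': [0]
After 'push 17': [0, 17]
After 'push 7': [0, 17, 7]
After 'push -4': [0, 17, 7, -4]
After 'mul': [0, 17, -28]
After 'div': [0, -1]
After 'gt': [1]
After 'dup': [1, 1]
After 'sub': [0]
After 'dup': [0, 0]
After 'dup': [0, 0, 0]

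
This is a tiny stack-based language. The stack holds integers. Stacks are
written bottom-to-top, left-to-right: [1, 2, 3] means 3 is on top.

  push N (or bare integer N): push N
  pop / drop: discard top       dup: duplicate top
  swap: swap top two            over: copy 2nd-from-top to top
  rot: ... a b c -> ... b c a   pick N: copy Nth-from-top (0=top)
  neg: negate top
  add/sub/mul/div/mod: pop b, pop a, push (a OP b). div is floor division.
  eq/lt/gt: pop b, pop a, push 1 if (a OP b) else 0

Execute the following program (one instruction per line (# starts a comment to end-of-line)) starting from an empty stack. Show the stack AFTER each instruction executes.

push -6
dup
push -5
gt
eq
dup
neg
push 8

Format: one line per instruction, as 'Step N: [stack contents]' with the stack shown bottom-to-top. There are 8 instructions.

Step 1: [-6]
Step 2: [-6, -6]
Step 3: [-6, -6, -5]
Step 4: [-6, 0]
Step 5: [0]
Step 6: [0, 0]
Step 7: [0, 0]
Step 8: [0, 0, 8]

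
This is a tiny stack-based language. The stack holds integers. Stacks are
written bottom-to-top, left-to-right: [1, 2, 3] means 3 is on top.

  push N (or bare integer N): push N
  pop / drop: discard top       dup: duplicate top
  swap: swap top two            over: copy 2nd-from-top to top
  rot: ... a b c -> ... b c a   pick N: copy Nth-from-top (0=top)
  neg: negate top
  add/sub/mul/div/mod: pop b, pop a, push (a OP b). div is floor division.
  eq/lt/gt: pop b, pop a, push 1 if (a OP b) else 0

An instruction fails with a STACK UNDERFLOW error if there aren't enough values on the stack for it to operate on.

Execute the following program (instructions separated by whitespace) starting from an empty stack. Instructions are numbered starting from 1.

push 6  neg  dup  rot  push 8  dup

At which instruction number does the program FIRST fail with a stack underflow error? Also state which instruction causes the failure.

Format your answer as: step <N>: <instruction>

Step 1 ('push 6'): stack = [6], depth = 1
Step 2 ('neg'): stack = [-6], depth = 1
Step 3 ('dup'): stack = [-6, -6], depth = 2
Step 4 ('rot'): needs 3 value(s) but depth is 2 — STACK UNDERFLOW

Answer: step 4: rot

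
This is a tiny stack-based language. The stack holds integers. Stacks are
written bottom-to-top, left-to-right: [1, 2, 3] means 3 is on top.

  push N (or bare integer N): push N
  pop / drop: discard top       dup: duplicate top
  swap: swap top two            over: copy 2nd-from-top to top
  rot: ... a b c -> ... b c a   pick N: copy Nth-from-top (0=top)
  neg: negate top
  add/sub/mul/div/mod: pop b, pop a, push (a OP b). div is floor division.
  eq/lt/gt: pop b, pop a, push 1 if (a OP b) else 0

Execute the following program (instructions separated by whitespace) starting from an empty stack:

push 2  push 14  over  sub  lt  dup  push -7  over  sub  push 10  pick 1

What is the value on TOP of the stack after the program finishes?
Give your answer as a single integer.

After 'push 2': [2]
After 'push 14': [2, 14]
After 'over': [2, 14, 2]
After 'sub': [2, 12]
After 'lt': [1]
After 'dup': [1, 1]
After 'push -7': [1, 1, -7]
After 'over': [1, 1, -7, 1]
After 'sub': [1, 1, -8]
After 'push 10': [1, 1, -8, 10]
After 'pick 1': [1, 1, -8, 10, -8]

Answer: -8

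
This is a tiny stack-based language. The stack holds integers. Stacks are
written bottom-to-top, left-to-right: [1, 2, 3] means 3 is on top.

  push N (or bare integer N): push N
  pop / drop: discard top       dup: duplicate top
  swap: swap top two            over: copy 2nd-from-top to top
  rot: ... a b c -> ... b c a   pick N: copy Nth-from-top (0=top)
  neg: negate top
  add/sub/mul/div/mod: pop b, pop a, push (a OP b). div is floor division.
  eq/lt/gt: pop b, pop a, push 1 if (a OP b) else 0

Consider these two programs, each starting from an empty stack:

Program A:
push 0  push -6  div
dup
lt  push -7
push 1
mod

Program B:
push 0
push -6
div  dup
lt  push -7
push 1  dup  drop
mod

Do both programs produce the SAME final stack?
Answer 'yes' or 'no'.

Answer: yes

Derivation:
Program A trace:
  After 'push 0': [0]
  After 'push -6': [0, -6]
  After 'div': [0]
  After 'dup': [0, 0]
  After 'lt': [0]
  After 'push -7': [0, -7]
  After 'push 1': [0, -7, 1]
  After 'mod': [0, 0]
Program A final stack: [0, 0]

Program B trace:
  After 'push 0': [0]
  After 'push -6': [0, -6]
  After 'div': [0]
  After 'dup': [0, 0]
  After 'lt': [0]
  After 'push -7': [0, -7]
  After 'push 1': [0, -7, 1]
  After 'dup': [0, -7, 1, 1]
  After 'drop': [0, -7, 1]
  After 'mod': [0, 0]
Program B final stack: [0, 0]
Same: yes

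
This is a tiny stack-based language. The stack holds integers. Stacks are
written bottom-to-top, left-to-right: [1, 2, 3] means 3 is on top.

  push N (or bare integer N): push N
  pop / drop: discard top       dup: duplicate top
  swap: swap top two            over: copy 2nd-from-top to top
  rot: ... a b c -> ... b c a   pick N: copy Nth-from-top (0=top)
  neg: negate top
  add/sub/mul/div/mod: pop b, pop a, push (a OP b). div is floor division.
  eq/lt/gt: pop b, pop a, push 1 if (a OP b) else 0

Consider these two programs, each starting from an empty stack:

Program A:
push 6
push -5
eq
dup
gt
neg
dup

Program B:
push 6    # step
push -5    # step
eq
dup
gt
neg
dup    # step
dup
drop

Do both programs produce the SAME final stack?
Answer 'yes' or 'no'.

Answer: yes

Derivation:
Program A trace:
  After 'push 6': [6]
  After 'push -5': [6, -5]
  After 'eq': [0]
  After 'dup': [0, 0]
  After 'gt': [0]
  After 'neg': [0]
  After 'dup': [0, 0]
Program A final stack: [0, 0]

Program B trace:
  After 'push 6': [6]
  After 'push -5': [6, -5]
  After 'eq': [0]
  After 'dup': [0, 0]
  After 'gt': [0]
  After 'neg': [0]
  After 'dup': [0, 0]
  After 'dup': [0, 0, 0]
  After 'drop': [0, 0]
Program B final stack: [0, 0]
Same: yes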